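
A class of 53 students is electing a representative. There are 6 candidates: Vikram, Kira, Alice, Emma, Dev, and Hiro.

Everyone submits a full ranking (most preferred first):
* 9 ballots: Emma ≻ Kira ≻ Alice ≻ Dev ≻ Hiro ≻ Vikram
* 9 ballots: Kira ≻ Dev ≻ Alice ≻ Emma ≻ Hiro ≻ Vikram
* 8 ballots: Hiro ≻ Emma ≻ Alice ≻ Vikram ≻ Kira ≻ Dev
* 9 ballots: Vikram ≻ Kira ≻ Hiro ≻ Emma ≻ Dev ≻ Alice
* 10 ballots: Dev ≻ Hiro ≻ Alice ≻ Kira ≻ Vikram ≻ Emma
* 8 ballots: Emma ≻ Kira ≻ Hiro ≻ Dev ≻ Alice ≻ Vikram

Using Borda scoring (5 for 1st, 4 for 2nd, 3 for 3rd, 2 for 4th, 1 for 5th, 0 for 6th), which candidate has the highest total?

Vikram: 9×0 + 9×0 + 8×2 + 9×5 + 10×1 + 8×0 = 71
Kira: 9×4 + 9×5 + 8×1 + 9×4 + 10×2 + 8×4 = 177
Alice: 9×3 + 9×3 + 8×3 + 9×0 + 10×3 + 8×1 = 116
Emma: 9×5 + 9×2 + 8×4 + 9×2 + 10×0 + 8×5 = 153
Dev: 9×2 + 9×4 + 8×0 + 9×1 + 10×5 + 8×2 = 129
Hiro: 9×1 + 9×1 + 8×5 + 9×3 + 10×4 + 8×3 = 149

Kira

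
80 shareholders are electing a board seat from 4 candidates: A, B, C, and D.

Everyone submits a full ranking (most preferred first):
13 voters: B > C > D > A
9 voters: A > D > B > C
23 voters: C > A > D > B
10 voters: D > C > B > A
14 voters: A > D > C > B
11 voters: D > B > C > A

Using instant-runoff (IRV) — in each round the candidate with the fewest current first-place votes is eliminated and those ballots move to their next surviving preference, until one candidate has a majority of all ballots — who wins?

Round 1: A 23, B 13, C 23, D 21. B eliminated.
Round 2: A 23, C 36, D 21. D eliminated.
Round 3: A 23, C 57. C has a majority (≥41).

C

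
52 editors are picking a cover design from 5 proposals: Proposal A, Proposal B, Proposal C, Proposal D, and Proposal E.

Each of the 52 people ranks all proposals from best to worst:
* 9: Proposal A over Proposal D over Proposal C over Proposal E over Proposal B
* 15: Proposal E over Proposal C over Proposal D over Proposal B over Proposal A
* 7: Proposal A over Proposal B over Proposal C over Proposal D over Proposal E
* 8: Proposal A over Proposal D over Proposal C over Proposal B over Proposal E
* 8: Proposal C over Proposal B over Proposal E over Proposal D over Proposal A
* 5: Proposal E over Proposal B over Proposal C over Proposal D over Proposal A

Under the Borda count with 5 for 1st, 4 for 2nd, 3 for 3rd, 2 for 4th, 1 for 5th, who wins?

Proposal C

Proposal A: 9×5 + 15×1 + 7×5 + 8×5 + 8×1 + 5×1 = 148
Proposal B: 9×1 + 15×2 + 7×4 + 8×2 + 8×4 + 5×4 = 135
Proposal C: 9×3 + 15×4 + 7×3 + 8×3 + 8×5 + 5×3 = 187
Proposal D: 9×4 + 15×3 + 7×2 + 8×4 + 8×2 + 5×2 = 153
Proposal E: 9×2 + 15×5 + 7×1 + 8×1 + 8×3 + 5×5 = 157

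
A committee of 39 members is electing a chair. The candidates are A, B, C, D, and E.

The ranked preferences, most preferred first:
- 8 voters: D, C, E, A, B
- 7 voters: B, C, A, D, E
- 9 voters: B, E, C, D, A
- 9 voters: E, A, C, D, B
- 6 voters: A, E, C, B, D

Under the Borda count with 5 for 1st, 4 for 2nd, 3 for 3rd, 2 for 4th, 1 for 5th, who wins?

A: 8×2 + 7×3 + 9×1 + 9×4 + 6×5 = 112
B: 8×1 + 7×5 + 9×5 + 9×1 + 6×2 = 109
C: 8×4 + 7×4 + 9×3 + 9×3 + 6×3 = 132
D: 8×5 + 7×2 + 9×2 + 9×2 + 6×1 = 96
E: 8×3 + 7×1 + 9×4 + 9×5 + 6×4 = 136

E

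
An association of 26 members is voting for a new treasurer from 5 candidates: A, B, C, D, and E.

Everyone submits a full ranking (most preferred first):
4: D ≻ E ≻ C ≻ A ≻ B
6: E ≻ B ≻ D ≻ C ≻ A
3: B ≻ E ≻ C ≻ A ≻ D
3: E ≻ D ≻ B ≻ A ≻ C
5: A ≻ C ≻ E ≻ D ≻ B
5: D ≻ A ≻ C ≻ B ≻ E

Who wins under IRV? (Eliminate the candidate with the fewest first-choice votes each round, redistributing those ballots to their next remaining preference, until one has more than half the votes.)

Round 1: A 5, B 3, C 0, D 9, E 9. C eliminated.
Round 2: A 5, B 3, D 9, E 9. B eliminated.
Round 3: A 5, D 9, E 12. A eliminated.
Round 4: D 9, E 17. E has a majority (≥14).

E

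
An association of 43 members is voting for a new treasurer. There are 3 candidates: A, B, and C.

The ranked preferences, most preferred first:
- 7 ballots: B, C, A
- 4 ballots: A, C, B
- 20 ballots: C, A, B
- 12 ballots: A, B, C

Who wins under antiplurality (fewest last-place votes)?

Last-place votes: A 7, B 24, C 12.

A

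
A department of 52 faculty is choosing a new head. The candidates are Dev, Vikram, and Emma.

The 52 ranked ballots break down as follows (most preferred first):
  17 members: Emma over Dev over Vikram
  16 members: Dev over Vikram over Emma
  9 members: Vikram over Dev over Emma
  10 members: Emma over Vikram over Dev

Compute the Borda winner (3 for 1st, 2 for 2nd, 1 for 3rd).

Dev: 17×2 + 16×3 + 9×2 + 10×1 = 110
Vikram: 17×1 + 16×2 + 9×3 + 10×2 = 96
Emma: 17×3 + 16×1 + 9×1 + 10×3 = 106

Dev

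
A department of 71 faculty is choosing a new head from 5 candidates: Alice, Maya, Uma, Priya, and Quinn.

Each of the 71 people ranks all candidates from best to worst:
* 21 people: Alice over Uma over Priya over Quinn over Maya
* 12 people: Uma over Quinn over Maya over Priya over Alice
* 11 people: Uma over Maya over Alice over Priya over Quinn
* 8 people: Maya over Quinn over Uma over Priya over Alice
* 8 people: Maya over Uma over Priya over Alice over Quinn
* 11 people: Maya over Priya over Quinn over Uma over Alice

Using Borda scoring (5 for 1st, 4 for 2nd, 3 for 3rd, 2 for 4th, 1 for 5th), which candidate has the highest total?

Alice: 21×5 + 12×1 + 11×3 + 8×1 + 8×2 + 11×1 = 185
Maya: 21×1 + 12×3 + 11×4 + 8×5 + 8×5 + 11×5 = 236
Uma: 21×4 + 12×5 + 11×5 + 8×3 + 8×4 + 11×2 = 277
Priya: 21×3 + 12×2 + 11×2 + 8×2 + 8×3 + 11×4 = 193
Quinn: 21×2 + 12×4 + 11×1 + 8×4 + 8×1 + 11×3 = 174

Uma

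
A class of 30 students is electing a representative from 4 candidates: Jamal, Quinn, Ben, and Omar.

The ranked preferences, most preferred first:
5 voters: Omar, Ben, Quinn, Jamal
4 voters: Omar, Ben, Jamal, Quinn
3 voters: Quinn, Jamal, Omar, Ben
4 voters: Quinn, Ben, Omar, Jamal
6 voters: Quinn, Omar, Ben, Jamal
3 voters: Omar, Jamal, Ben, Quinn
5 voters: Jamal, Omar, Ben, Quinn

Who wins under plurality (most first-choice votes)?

Quinn

First-place votes: Jamal 5, Quinn 13, Ben 0, Omar 12.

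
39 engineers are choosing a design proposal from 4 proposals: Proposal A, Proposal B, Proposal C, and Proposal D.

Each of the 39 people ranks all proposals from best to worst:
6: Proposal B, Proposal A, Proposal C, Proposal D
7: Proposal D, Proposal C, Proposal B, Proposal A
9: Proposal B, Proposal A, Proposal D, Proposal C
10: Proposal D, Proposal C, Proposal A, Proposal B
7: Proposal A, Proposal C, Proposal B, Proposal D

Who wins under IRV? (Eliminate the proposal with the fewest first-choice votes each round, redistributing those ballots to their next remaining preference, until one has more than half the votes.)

Proposal B

Round 1: Proposal A 7, Proposal B 15, Proposal C 0, Proposal D 17. Proposal C eliminated.
Round 2: Proposal A 7, Proposal B 15, Proposal D 17. Proposal A eliminated.
Round 3: Proposal B 22, Proposal D 17. Proposal B has a majority (≥20).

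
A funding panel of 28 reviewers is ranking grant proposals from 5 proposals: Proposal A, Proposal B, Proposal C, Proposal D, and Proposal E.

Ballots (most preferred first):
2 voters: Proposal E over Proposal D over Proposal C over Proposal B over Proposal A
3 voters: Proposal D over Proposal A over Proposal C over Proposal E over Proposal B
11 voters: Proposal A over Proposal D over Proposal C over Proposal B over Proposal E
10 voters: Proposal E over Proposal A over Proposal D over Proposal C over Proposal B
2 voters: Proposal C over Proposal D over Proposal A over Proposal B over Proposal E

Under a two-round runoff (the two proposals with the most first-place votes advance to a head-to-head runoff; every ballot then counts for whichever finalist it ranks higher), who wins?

Round 1 first-place votes: Proposal A 11, Proposal B 0, Proposal C 2, Proposal D 3, Proposal E 12. Proposal E and Proposal A advance.
Runoff: Proposal E is ranked above Proposal A on 12 ballots, Proposal A above Proposal E on 16.

Proposal A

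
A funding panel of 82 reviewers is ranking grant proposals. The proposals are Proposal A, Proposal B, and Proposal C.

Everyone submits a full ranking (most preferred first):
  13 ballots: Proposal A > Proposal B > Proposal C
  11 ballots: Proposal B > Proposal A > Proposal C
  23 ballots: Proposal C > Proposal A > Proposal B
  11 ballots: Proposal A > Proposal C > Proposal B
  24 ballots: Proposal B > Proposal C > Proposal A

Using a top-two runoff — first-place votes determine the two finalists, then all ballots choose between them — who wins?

Round 1 first-place votes: Proposal A 24, Proposal B 35, Proposal C 23. Proposal B and Proposal A advance.
Runoff: Proposal B is ranked above Proposal A on 35 ballots, Proposal A above Proposal B on 47.

Proposal A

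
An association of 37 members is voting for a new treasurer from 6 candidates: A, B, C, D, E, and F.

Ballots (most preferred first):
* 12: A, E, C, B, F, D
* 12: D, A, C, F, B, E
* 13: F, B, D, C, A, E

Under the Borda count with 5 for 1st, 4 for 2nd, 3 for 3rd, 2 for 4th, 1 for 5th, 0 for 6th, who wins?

A: 12×5 + 12×4 + 13×1 = 121
B: 12×2 + 12×1 + 13×4 = 88
C: 12×3 + 12×3 + 13×2 = 98
D: 12×0 + 12×5 + 13×3 = 99
E: 12×4 + 12×0 + 13×0 = 48
F: 12×1 + 12×2 + 13×5 = 101

A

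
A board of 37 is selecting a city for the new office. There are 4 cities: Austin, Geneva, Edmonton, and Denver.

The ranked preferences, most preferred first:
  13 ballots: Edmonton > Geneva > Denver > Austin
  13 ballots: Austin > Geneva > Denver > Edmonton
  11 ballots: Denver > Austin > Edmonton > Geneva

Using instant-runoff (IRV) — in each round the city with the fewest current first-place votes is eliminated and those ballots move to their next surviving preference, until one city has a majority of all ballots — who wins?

Round 1: Austin 13, Geneva 0, Edmonton 13, Denver 11. Geneva eliminated.
Round 2: Austin 13, Edmonton 13, Denver 11. Denver eliminated.
Round 3: Austin 24, Edmonton 13. Austin has a majority (≥19).

Austin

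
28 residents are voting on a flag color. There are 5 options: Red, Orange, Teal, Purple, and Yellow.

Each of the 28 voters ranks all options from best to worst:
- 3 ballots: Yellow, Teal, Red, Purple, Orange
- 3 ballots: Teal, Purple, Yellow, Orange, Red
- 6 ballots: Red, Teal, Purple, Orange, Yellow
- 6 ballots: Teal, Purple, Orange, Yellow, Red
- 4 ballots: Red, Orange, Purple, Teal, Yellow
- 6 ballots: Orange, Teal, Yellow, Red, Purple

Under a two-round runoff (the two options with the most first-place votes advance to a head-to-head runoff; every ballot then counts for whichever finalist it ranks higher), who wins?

Round 1 first-place votes: Red 10, Orange 6, Teal 9, Purple 0, Yellow 3. Red and Teal advance.
Runoff: Red is ranked above Teal on 10 ballots, Teal above Red on 18.

Teal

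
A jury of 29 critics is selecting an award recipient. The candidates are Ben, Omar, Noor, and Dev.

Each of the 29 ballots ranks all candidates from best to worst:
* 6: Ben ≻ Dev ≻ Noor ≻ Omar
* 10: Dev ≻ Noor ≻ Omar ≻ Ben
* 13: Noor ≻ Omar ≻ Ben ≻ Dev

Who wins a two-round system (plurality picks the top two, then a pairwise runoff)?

Dev

Round 1 first-place votes: Ben 6, Omar 0, Noor 13, Dev 10. Noor and Dev advance.
Runoff: Noor is ranked above Dev on 13 ballots, Dev above Noor on 16.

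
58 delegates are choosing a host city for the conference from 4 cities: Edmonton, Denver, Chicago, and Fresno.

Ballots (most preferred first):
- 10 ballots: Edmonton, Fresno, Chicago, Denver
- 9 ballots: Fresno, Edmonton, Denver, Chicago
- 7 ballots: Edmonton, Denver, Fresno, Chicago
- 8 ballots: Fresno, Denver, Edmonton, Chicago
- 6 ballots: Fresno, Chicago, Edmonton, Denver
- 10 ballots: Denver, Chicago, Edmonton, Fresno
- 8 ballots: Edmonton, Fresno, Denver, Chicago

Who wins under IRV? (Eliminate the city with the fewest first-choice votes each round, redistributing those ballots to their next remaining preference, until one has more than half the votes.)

Round 1: Edmonton 25, Denver 10, Chicago 0, Fresno 23. Chicago eliminated.
Round 2: Edmonton 25, Denver 10, Fresno 23. Denver eliminated.
Round 3: Edmonton 35, Fresno 23. Edmonton has a majority (≥30).

Edmonton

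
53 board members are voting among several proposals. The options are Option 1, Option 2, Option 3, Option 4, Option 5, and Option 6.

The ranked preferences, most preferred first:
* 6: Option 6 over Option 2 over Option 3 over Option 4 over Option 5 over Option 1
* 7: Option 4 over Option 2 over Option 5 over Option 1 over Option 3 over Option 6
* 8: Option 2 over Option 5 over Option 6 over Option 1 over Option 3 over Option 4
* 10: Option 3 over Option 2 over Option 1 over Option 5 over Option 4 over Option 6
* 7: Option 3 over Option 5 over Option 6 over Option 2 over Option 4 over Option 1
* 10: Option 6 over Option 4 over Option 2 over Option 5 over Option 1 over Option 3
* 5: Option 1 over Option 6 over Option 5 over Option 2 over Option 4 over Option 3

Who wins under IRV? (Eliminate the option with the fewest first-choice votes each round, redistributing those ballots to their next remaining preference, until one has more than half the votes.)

Round 1: Option 1 5, Option 2 8, Option 3 17, Option 4 7, Option 5 0, Option 6 16. Option 5 eliminated.
Round 2: Option 1 5, Option 2 8, Option 3 17, Option 4 7, Option 6 16. Option 1 eliminated.
Round 3: Option 2 8, Option 3 17, Option 4 7, Option 6 21. Option 4 eliminated.
Round 4: Option 2 15, Option 3 17, Option 6 21. Option 2 eliminated.
Round 5: Option 3 24, Option 6 29. Option 6 has a majority (≥27).

Option 6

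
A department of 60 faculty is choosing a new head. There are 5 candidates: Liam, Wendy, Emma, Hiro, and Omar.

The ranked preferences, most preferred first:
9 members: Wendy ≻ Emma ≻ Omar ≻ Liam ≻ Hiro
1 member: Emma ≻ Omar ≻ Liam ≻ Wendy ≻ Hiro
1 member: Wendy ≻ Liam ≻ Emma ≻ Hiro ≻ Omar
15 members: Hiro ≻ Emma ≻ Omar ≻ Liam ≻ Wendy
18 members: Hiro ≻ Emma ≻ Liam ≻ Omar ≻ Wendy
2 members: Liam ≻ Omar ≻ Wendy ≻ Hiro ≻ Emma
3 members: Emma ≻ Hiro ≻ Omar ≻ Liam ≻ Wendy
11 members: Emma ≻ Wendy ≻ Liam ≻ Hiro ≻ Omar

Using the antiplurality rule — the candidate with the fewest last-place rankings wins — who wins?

Last-place votes: Liam 0, Wendy 36, Emma 2, Hiro 10, Omar 12.

Liam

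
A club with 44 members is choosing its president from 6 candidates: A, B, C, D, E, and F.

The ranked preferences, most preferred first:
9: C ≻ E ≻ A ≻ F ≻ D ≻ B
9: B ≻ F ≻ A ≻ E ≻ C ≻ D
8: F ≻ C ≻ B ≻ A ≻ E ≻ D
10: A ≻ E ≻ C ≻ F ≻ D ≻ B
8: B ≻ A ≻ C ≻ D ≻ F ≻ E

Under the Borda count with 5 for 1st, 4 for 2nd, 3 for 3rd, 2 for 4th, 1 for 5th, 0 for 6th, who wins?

A

A: 9×3 + 9×3 + 8×2 + 10×5 + 8×4 = 152
B: 9×0 + 9×5 + 8×3 + 10×0 + 8×5 = 109
C: 9×5 + 9×1 + 8×4 + 10×3 + 8×3 = 140
D: 9×1 + 9×0 + 8×0 + 10×1 + 8×2 = 35
E: 9×4 + 9×2 + 8×1 + 10×4 + 8×0 = 102
F: 9×2 + 9×4 + 8×5 + 10×2 + 8×1 = 122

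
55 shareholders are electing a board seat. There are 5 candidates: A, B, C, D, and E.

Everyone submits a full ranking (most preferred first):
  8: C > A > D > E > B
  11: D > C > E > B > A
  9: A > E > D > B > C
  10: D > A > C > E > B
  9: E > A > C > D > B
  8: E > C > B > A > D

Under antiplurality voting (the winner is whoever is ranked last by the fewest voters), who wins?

E

Last-place votes: A 11, B 27, C 9, D 8, E 0.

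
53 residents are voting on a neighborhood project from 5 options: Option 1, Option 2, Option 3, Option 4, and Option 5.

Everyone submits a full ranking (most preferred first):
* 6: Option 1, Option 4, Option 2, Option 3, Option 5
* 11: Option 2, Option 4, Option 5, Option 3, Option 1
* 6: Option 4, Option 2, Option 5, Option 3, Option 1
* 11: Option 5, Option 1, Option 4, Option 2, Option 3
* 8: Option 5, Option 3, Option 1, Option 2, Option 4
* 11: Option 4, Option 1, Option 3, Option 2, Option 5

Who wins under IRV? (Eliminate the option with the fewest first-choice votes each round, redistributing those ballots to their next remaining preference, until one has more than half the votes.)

Option 4

Round 1: Option 1 6, Option 2 11, Option 3 0, Option 4 17, Option 5 19. Option 3 eliminated.
Round 2: Option 1 6, Option 2 11, Option 4 17, Option 5 19. Option 1 eliminated.
Round 3: Option 2 11, Option 4 23, Option 5 19. Option 2 eliminated.
Round 4: Option 4 34, Option 5 19. Option 4 has a majority (≥27).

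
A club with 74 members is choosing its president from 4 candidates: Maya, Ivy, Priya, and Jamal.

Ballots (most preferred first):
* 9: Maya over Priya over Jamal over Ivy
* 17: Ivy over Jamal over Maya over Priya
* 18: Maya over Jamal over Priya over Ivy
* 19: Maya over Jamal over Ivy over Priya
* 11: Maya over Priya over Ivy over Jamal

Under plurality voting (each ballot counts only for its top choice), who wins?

Maya

First-place votes: Maya 57, Ivy 17, Priya 0, Jamal 0.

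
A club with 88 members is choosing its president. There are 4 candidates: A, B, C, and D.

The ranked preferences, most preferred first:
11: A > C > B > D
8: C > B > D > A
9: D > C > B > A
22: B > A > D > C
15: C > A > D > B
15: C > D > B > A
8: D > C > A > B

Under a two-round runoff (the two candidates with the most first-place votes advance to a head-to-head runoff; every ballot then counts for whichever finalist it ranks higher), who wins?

Round 1 first-place votes: A 11, B 22, C 38, D 17. C and B advance.
Runoff: C is ranked above B on 66 ballots, B above C on 22.

C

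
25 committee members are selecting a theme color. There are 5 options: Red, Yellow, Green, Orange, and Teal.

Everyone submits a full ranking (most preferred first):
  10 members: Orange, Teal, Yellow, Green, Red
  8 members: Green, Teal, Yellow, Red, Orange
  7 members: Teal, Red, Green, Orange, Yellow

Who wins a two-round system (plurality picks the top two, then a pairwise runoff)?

Round 1 first-place votes: Red 0, Yellow 0, Green 8, Orange 10, Teal 7. Orange and Green advance.
Runoff: Orange is ranked above Green on 10 ballots, Green above Orange on 15.

Green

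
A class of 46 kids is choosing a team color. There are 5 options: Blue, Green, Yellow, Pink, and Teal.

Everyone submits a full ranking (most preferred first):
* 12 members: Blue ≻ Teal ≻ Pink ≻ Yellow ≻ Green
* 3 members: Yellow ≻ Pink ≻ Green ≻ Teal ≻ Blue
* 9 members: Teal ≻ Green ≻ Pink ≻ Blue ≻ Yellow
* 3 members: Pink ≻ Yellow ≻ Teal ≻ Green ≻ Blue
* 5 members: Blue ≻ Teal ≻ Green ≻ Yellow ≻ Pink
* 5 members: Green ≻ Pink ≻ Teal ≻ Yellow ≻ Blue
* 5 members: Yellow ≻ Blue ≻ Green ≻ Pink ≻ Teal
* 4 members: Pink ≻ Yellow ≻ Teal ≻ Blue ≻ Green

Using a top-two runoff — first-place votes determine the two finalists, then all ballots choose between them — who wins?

Teal

Round 1 first-place votes: Blue 17, Green 5, Yellow 8, Pink 7, Teal 9. Blue and Teal advance.
Runoff: Blue is ranked above Teal on 22 ballots, Teal above Blue on 24.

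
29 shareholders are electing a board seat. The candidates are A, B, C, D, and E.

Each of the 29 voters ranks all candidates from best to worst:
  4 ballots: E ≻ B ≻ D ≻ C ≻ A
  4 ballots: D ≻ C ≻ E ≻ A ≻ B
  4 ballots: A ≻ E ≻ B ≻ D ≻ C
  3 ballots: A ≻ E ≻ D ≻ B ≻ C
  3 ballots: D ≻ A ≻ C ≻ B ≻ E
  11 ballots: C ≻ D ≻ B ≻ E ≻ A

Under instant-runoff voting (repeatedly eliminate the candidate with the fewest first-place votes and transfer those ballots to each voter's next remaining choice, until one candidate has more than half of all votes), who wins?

Round 1: A 7, B 0, C 11, D 7, E 4. B eliminated.
Round 2: A 7, C 11, D 7, E 4. E eliminated.
Round 3: A 7, C 11, D 11. A eliminated.
Round 4: C 11, D 18. D has a majority (≥15).

D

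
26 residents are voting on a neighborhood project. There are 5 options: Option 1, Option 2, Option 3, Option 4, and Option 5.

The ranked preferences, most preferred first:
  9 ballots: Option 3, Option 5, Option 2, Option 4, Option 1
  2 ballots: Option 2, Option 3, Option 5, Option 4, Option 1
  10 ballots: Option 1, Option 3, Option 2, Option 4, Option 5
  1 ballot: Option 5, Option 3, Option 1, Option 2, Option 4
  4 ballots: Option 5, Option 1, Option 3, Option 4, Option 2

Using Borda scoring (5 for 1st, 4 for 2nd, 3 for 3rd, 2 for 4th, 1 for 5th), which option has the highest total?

Option 1: 9×1 + 2×1 + 10×5 + 1×3 + 4×4 = 80
Option 2: 9×3 + 2×5 + 10×3 + 1×2 + 4×1 = 73
Option 3: 9×5 + 2×4 + 10×4 + 1×4 + 4×3 = 109
Option 4: 9×2 + 2×2 + 10×2 + 1×1 + 4×2 = 51
Option 5: 9×4 + 2×3 + 10×1 + 1×5 + 4×5 = 77

Option 3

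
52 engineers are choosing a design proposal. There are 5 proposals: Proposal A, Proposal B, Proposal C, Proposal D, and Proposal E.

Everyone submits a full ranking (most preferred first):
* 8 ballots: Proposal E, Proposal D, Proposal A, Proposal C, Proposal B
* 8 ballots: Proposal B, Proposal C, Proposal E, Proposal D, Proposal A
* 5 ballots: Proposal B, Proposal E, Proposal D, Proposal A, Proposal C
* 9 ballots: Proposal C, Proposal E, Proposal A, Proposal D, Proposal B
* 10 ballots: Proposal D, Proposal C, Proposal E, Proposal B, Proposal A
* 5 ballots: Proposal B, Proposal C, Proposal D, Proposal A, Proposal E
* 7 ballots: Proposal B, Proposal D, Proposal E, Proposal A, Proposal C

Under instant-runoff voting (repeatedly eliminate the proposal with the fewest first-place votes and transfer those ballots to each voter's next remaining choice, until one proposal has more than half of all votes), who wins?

Round 1: Proposal A 0, Proposal B 25, Proposal C 9, Proposal D 10, Proposal E 8. Proposal A eliminated.
Round 2: Proposal B 25, Proposal C 9, Proposal D 10, Proposal E 8. Proposal E eliminated.
Round 3: Proposal B 25, Proposal C 9, Proposal D 18. Proposal C eliminated.
Round 4: Proposal B 25, Proposal D 27. Proposal D has a majority (≥27).

Proposal D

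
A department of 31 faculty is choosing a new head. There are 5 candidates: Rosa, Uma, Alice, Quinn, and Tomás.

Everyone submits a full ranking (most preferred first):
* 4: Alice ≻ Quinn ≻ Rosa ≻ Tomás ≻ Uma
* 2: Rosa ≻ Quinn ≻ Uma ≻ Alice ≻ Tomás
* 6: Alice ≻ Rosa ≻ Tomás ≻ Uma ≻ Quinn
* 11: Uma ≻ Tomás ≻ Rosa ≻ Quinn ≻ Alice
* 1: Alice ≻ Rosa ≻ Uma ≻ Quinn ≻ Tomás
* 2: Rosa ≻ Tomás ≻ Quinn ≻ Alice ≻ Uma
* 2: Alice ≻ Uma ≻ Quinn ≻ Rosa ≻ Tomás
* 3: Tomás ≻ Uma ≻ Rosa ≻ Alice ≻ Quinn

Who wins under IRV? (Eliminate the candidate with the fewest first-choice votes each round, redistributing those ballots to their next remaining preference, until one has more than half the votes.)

Uma

Round 1: Rosa 4, Uma 11, Alice 13, Quinn 0, Tomás 3. Quinn eliminated.
Round 2: Rosa 4, Uma 11, Alice 13, Tomás 3. Tomás eliminated.
Round 3: Rosa 4, Uma 14, Alice 13. Rosa eliminated.
Round 4: Uma 16, Alice 15. Uma has a majority (≥16).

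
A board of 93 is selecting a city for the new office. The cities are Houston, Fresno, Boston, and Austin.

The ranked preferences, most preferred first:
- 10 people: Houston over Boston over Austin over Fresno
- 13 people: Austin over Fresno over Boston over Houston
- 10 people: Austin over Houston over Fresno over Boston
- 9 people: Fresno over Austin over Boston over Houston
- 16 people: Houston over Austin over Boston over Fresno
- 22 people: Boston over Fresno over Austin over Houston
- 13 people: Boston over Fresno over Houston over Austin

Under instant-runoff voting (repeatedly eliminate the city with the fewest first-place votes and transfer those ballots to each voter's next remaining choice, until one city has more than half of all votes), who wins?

Austin

Round 1: Houston 26, Fresno 9, Boston 35, Austin 23. Fresno eliminated.
Round 2: Houston 26, Boston 35, Austin 32. Houston eliminated.
Round 3: Boston 45, Austin 48. Austin has a majority (≥47).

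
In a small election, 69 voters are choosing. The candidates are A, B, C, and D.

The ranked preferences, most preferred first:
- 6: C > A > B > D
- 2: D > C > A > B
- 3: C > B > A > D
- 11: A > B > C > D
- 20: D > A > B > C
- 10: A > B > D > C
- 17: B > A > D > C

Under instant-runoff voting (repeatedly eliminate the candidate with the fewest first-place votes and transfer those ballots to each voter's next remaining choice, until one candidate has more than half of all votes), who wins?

Round 1: A 21, B 17, C 9, D 22. C eliminated.
Round 2: A 27, B 20, D 22. B eliminated.
Round 3: A 47, D 22. A has a majority (≥35).

A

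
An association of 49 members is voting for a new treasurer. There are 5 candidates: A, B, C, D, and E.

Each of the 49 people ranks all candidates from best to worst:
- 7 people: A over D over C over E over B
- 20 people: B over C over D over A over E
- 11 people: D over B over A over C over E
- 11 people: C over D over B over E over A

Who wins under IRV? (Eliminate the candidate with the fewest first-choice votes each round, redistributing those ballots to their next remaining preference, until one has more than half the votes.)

Round 1: A 7, B 20, C 11, D 11, E 0. E eliminated.
Round 2: A 7, B 20, C 11, D 11. A eliminated.
Round 3: B 20, C 11, D 18. C eliminated.
Round 4: B 20, D 29. D has a majority (≥25).

D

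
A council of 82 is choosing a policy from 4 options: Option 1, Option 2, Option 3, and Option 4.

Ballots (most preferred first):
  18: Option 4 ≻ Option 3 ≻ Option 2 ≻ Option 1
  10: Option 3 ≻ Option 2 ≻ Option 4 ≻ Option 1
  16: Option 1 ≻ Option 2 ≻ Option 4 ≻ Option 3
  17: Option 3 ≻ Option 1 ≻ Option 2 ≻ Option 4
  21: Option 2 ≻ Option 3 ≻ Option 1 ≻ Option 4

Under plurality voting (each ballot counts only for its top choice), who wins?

Option 3

First-place votes: Option 1 16, Option 2 21, Option 3 27, Option 4 18.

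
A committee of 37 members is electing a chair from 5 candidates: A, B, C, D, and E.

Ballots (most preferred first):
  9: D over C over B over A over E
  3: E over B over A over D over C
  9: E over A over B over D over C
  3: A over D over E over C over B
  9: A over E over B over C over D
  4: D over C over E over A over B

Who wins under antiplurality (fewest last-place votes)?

Last-place votes: A 0, B 7, C 12, D 9, E 9.

A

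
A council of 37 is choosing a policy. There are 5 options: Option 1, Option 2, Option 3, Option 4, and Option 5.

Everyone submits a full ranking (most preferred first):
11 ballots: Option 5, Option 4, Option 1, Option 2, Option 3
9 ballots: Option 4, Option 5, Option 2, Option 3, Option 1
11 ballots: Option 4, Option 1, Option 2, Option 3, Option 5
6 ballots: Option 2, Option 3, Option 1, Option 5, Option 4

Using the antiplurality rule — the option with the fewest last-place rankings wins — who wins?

Last-place votes: Option 1 9, Option 2 0, Option 3 11, Option 4 6, Option 5 11.

Option 2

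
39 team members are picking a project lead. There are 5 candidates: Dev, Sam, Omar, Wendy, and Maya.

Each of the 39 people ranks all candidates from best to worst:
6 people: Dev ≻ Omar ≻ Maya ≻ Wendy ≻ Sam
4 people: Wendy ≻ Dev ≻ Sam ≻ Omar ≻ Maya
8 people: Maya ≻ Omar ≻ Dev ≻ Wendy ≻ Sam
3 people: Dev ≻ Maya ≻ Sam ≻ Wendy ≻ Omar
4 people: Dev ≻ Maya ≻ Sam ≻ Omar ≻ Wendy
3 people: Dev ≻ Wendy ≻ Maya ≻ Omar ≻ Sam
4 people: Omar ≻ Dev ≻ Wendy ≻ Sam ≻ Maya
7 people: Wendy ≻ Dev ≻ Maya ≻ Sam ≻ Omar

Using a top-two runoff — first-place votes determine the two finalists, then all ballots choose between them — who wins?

Dev

Round 1 first-place votes: Dev 16, Sam 0, Omar 4, Wendy 11, Maya 8. Dev and Wendy advance.
Runoff: Dev is ranked above Wendy on 28 ballots, Wendy above Dev on 11.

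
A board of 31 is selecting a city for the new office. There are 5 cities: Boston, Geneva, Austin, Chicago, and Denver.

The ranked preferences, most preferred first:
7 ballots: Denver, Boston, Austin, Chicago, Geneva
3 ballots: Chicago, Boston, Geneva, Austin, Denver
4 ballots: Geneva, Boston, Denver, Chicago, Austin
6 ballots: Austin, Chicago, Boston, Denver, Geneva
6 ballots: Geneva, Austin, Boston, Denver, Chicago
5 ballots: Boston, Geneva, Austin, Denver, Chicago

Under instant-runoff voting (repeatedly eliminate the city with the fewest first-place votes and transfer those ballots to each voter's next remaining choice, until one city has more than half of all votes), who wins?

Boston

Round 1: Boston 5, Geneva 10, Austin 6, Chicago 3, Denver 7. Chicago eliminated.
Round 2: Boston 8, Geneva 10, Austin 6, Denver 7. Austin eliminated.
Round 3: Boston 14, Geneva 10, Denver 7. Denver eliminated.
Round 4: Boston 21, Geneva 10. Boston has a majority (≥16).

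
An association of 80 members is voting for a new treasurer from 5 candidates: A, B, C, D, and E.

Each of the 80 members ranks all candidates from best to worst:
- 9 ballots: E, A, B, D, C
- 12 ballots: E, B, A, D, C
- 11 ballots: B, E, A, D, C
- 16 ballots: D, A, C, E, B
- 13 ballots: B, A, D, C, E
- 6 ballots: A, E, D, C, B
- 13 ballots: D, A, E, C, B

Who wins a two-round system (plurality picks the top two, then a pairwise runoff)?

B

Round 1 first-place votes: A 6, B 24, C 0, D 29, E 21. D and B advance.
Runoff: D is ranked above B on 35 ballots, B above D on 45.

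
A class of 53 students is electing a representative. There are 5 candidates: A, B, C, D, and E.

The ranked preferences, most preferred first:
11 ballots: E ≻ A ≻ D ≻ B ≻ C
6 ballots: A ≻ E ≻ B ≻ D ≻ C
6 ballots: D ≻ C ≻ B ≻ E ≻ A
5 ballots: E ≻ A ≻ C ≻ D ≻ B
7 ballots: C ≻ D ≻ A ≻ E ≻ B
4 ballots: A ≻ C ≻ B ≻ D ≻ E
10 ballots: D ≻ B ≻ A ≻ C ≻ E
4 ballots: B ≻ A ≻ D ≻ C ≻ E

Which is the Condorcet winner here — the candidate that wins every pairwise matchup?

A

A vs B: 33–20
A vs C: 40–13
A vs D: 30–23
A vs E: 31–22
A beats every other candidate.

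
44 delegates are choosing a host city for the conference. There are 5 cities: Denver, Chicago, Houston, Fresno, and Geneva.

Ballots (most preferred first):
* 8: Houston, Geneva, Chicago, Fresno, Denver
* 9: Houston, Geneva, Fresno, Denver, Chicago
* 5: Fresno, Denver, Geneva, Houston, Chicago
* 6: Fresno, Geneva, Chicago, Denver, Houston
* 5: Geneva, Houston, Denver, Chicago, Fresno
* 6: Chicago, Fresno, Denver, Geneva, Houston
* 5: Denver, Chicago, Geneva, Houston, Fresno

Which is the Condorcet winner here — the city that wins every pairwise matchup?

Geneva

Geneva vs Denver: 28–16
Geneva vs Chicago: 33–11
Geneva vs Houston: 27–17
Geneva vs Fresno: 27–17
Geneva beats every other city.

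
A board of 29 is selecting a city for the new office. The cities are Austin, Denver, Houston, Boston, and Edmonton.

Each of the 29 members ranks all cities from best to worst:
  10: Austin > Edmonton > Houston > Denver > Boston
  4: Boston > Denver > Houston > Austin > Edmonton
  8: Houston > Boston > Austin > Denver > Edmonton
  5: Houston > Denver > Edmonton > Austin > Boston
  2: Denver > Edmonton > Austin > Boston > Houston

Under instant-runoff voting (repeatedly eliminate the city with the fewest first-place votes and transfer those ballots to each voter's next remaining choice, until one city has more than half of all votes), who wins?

Round 1: Austin 10, Denver 2, Houston 13, Boston 4, Edmonton 0. Edmonton eliminated.
Round 2: Austin 10, Denver 2, Houston 13, Boston 4. Denver eliminated.
Round 3: Austin 12, Houston 13, Boston 4. Boston eliminated.
Round 4: Austin 12, Houston 17. Houston has a majority (≥15).

Houston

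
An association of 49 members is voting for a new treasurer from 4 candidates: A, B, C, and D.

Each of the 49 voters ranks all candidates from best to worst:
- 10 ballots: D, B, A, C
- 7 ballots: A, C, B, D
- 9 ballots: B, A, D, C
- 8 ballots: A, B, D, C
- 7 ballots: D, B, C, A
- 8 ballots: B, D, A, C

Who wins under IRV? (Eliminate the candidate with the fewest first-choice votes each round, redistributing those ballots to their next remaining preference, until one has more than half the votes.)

B

Round 1: A 15, B 17, C 0, D 17. C eliminated.
Round 2: A 15, B 17, D 17. A eliminated.
Round 3: B 32, D 17. B has a majority (≥25).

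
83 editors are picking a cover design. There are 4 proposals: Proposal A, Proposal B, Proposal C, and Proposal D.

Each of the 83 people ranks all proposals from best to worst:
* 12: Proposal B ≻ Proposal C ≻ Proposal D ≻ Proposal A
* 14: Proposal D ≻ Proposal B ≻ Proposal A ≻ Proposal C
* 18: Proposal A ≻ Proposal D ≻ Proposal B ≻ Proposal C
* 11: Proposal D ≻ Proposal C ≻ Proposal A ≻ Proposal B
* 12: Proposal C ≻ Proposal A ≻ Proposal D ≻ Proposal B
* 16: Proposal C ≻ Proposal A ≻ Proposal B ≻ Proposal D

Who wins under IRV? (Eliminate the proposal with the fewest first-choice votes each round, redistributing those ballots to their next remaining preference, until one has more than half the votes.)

Proposal D

Round 1: Proposal A 18, Proposal B 12, Proposal C 28, Proposal D 25. Proposal B eliminated.
Round 2: Proposal A 18, Proposal C 40, Proposal D 25. Proposal A eliminated.
Round 3: Proposal C 40, Proposal D 43. Proposal D has a majority (≥42).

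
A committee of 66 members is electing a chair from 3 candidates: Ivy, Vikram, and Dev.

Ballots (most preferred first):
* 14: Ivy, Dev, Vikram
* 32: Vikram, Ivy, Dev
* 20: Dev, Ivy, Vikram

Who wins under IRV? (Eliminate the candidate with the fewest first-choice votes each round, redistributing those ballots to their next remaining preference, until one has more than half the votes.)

Dev

Round 1: Ivy 14, Vikram 32, Dev 20. Ivy eliminated.
Round 2: Vikram 32, Dev 34. Dev has a majority (≥34).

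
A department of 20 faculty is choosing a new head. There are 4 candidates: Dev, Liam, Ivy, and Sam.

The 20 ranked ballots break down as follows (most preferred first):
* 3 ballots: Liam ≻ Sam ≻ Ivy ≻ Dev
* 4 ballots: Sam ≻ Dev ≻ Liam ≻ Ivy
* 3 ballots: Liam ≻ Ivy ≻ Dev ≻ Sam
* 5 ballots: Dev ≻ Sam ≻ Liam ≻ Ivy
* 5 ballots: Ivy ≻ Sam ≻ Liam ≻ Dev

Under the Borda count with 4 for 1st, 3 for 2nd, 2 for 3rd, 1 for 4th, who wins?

Sam

Dev: 3×1 + 4×3 + 3×2 + 5×4 + 5×1 = 46
Liam: 3×4 + 4×2 + 3×4 + 5×2 + 5×2 = 52
Ivy: 3×2 + 4×1 + 3×3 + 5×1 + 5×4 = 44
Sam: 3×3 + 4×4 + 3×1 + 5×3 + 5×3 = 58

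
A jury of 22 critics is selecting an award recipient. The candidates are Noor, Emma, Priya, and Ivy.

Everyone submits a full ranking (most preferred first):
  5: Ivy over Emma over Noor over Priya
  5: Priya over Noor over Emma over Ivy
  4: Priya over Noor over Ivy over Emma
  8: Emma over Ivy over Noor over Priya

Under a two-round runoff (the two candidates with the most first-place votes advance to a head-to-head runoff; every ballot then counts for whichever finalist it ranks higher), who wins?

Emma

Round 1 first-place votes: Noor 0, Emma 8, Priya 9, Ivy 5. Priya and Emma advance.
Runoff: Priya is ranked above Emma on 9 ballots, Emma above Priya on 13.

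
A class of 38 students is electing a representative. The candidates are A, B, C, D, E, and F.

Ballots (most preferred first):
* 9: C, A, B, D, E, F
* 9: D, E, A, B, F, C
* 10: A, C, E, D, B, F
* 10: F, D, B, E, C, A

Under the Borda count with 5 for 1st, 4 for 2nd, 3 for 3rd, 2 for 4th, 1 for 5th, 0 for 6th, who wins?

D

A: 9×4 + 9×3 + 10×5 + 10×0 = 113
B: 9×3 + 9×2 + 10×1 + 10×3 = 85
C: 9×5 + 9×0 + 10×4 + 10×1 = 95
D: 9×2 + 9×5 + 10×2 + 10×4 = 123
E: 9×1 + 9×4 + 10×3 + 10×2 = 95
F: 9×0 + 9×1 + 10×0 + 10×5 = 59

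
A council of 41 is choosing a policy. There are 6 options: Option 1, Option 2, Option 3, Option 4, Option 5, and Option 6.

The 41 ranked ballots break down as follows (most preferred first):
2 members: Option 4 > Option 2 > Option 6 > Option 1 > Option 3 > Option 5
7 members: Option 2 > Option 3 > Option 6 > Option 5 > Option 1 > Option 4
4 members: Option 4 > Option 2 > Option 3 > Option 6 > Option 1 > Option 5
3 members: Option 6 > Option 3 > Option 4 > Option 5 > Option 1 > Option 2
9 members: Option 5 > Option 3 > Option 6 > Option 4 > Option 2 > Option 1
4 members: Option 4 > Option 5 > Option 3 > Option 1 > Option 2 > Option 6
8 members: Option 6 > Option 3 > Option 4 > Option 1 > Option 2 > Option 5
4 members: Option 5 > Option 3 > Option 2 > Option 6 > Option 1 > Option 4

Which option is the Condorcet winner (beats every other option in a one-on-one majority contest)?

Option 3

Option 3 vs Option 1: 39–2
Option 3 vs Option 2: 28–13
Option 3 vs Option 4: 31–10
Option 3 vs Option 5: 24–17
Option 3 vs Option 6: 28–13
Option 3 beats every other option.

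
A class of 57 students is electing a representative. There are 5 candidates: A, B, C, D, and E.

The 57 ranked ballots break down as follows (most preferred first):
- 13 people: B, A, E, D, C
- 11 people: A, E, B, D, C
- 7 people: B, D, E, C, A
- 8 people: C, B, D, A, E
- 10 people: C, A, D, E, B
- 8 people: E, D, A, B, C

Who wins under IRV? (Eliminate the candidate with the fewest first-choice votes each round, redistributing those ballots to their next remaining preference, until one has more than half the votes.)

Round 1: A 11, B 20, C 18, D 0, E 8. D eliminated.
Round 2: A 11, B 20, C 18, E 8. E eliminated.
Round 3: A 19, B 20, C 18. C eliminated.
Round 4: A 29, B 28. A has a majority (≥29).

A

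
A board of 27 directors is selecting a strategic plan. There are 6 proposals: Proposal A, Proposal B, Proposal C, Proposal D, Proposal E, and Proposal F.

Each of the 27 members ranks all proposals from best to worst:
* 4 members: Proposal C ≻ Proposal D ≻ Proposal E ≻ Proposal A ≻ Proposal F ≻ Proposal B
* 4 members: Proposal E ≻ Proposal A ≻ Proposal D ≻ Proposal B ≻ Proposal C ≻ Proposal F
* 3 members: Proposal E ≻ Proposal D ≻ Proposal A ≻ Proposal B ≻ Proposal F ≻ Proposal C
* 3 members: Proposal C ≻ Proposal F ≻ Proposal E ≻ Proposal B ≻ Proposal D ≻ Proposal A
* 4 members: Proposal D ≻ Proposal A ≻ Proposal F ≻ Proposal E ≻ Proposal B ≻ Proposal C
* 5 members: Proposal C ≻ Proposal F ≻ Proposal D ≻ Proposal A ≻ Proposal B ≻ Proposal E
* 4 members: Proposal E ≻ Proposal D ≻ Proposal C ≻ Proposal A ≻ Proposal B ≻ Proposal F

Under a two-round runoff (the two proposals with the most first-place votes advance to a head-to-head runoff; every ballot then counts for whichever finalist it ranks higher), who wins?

Proposal E

Round 1 first-place votes: Proposal A 0, Proposal B 0, Proposal C 12, Proposal D 4, Proposal E 11, Proposal F 0. Proposal C and Proposal E advance.
Runoff: Proposal C is ranked above Proposal E on 12 ballots, Proposal E above Proposal C on 15.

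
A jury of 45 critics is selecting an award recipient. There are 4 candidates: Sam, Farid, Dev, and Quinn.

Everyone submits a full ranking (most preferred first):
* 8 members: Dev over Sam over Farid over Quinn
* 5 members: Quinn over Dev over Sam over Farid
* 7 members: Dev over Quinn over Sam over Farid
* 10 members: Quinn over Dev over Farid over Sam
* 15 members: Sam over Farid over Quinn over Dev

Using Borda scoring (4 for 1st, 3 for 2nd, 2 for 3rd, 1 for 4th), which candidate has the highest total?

Sam: 8×3 + 5×2 + 7×2 + 10×1 + 15×4 = 118
Farid: 8×2 + 5×1 + 7×1 + 10×2 + 15×3 = 93
Dev: 8×4 + 5×3 + 7×4 + 10×3 + 15×1 = 120
Quinn: 8×1 + 5×4 + 7×3 + 10×4 + 15×2 = 119

Dev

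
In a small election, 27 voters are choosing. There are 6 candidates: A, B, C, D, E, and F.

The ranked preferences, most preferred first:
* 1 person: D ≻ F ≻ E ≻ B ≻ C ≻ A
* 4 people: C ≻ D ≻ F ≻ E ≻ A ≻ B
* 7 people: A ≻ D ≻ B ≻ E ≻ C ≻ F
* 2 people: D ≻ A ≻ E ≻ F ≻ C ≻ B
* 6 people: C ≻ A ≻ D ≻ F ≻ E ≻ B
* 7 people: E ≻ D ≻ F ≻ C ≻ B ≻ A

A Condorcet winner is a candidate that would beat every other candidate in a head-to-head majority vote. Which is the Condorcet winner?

D

D vs A: 14–13
D vs B: 27–0
D vs C: 17–10
D vs E: 20–7
D vs F: 27–0
D beats every other candidate.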